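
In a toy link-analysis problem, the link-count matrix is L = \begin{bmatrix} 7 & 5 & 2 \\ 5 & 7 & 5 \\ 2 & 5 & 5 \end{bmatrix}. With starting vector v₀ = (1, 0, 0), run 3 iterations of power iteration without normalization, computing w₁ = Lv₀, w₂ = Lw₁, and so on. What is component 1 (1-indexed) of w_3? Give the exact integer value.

1044

w1 = Lv₀ = (7·1 + 5·0 + 2·0; 5·1 + 7·0 + 5·0; 2·1 + 5·0 + 5·0) = (7, 5, 2)
w2 = Lw1 = (7·7 + 5·5 + 2·2; 5·7 + 7·5 + 5·2; 2·7 + 5·5 + 5·2) = (78, 80, 49)
w3 = Lw2 = (1044, 1195, 801)
The requested component of w3 is 1044.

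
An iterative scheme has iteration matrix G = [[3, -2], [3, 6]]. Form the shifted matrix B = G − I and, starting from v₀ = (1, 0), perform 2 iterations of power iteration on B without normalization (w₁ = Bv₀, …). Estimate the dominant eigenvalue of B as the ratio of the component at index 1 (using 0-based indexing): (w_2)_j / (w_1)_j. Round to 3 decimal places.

μ ≈ 7.000

B = G − I has rows (2, -2); (3, 5)
w1 = Bv₀ = (2, 3)
w2 = Bw1 = (-2, 21)
Ratio: 21/3 = 7.000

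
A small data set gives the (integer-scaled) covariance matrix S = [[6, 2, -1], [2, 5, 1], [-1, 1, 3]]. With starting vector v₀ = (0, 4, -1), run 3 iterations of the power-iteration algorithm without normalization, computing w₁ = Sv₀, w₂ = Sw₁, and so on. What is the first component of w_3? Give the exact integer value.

w1 = Sv₀ = (6·0 + 2·4 + (-1)·(-1); 2·0 + 5·4 + 1·(-1); (-1)·0 + 1·4 + 3·(-1)) = (9, 19, 1)
w2 = Sw1 = (6·9 + 2·19 + (-1)·1; 2·9 + 5·19 + 1·1; (-1)·9 + 1·19 + 3·1) = (91, 114, 13)
w3 = Sw2 = (761, 765, 62)
The requested component of w3 is 761.

761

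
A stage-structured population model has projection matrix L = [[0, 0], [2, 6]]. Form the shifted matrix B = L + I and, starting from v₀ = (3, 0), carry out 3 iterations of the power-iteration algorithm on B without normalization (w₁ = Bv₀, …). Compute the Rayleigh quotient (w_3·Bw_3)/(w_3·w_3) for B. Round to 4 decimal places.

μ ≈ 7.0171

B = L + I has rows (1, 0); (2, 7)
w1 = Bv₀ = (1·3 + 0·0; 2·3 + 7·0) = (3, 6)
w2 = Bw1 = (1·3 + 0·6; 2·3 + 7·6) = (3, 48)
w3 = Bw2 = (3, 342)
Bw3 = (3, 2400)
w3·Bw3 = 820809; w3·w3 = 116973; μ ≈ 820809/116973 = 7.0171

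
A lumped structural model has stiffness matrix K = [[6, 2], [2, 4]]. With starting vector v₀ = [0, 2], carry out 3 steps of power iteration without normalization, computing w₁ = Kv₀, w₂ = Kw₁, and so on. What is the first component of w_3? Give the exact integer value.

w1 = Kv₀ = (6·0 + 2·2; 2·0 + 4·2) = (4, 8)
w2 = Kw1 = (6·4 + 2·8; 2·4 + 4·8) = (40, 40)
w3 = Kw2 = (320, 240)
The requested component of w3 is 320.

320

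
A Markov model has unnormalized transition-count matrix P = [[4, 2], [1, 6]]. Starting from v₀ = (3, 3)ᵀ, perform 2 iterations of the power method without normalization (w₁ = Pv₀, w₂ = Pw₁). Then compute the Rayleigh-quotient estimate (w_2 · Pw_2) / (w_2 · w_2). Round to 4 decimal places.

w1 = Pv₀ = (18, 21)
w2 = Pw1 = (114, 144)
Pw2 = (744, 978)
w2·Pw2 = 114·744 + 144·978 = 225648; w2·w2 = 114·114 + 144·144 = 33732
λ ≈ 225648/33732 = 6.6894

λ ≈ 6.6894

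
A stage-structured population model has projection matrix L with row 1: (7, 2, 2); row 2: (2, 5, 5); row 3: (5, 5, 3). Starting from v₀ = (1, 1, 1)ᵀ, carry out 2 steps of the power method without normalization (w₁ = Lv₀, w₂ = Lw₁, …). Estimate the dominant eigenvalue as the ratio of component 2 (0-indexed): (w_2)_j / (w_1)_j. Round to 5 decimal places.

11.84615

w1 = Lv₀ = (11, 12, 13)
w2 = Lw1 = (127, 147, 154)
Ratio at component: 154 / 13 = 11.84615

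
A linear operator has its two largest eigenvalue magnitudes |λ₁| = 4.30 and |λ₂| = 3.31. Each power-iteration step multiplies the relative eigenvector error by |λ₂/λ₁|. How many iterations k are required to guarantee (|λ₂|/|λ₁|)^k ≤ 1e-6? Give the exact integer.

53

|λ₂/λ₁| = 3.31/4.30 = 0.76977
Need k ≥ ln(1e-6) / ln(0.76977) = -13.8155 / -0.2617 ≈ 52.798
Smallest integer k satisfying the bound: 53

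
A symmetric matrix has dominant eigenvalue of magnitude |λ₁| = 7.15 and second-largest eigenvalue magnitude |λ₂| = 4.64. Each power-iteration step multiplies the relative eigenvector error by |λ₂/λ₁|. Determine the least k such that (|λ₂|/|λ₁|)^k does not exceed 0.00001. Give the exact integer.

|λ₂/λ₁| = 4.64/7.15 = 0.64895
Need k ≥ ln(0.00001) / ln(0.64895) = -11.5129 / -0.4324 ≈ 26.626
Smallest integer k satisfying the bound: 27

27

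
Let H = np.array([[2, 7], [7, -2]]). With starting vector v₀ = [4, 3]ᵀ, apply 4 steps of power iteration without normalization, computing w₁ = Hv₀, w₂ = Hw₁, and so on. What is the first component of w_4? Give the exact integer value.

11236

w1 = Hv₀ = (2·4 + 7·3; 7·4 + (-2)·3) = (29, 22)
w2 = Hw1 = (2·29 + 7·22; 7·29 + (-2)·22) = (212, 159)
w3 = Hw2 = (1537, 1166)
w4 = Hw3 = (11236, 8427)
The requested component of w4 is 11236.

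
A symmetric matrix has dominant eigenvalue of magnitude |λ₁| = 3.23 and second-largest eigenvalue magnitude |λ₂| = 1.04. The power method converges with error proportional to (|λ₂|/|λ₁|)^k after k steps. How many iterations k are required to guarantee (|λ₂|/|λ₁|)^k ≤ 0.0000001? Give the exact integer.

|λ₂/λ₁| = 1.04/3.23 = 0.32198
Need k ≥ ln(0.0000001) / ln(0.32198) = -16.1181 / -1.1333 ≈ 14.223
Smallest integer k satisfying the bound: 15

15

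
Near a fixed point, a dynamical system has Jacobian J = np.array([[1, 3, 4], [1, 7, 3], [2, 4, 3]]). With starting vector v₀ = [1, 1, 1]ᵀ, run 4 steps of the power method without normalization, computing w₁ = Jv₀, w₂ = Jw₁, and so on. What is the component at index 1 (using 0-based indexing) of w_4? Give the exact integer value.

w1 = Jv₀ = (8, 11, 9)
w2 = Jw1 = (77, 112, 87)
w3 = Jw2 = (761, 1122, 863)
w4 = Jw3 = (7579, 11204, 8599)
The requested component of w4 is 11204.

11204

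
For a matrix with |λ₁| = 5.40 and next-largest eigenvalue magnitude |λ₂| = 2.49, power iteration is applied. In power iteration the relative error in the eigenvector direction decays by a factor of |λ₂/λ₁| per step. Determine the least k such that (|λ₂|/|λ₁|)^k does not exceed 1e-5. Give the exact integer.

15

|λ₂/λ₁| = 2.49/5.40 = 0.46111
Need k ≥ ln(1e-5) / ln(0.46111) = -11.5129 / -0.7741 ≈ 14.872
Smallest integer k satisfying the bound: 15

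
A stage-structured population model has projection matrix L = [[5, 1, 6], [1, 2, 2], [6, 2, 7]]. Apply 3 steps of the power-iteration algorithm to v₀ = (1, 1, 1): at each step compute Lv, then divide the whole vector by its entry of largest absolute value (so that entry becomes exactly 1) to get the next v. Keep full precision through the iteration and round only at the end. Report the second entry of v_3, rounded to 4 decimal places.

0.2702

Lv0 = (12.00000, 5.00000, 15.00000); divide by 15.00000 → v1 = (0.80000, 0.33333, 1.00000)
Lv1 = (10.33333, 3.46667, 12.46667); divide by 12.46667 → v2 = (0.82888, 0.27807, 1.00000)
Lv2 = (10.42246, 3.38503, 12.52941); divide by 12.52941 → v3 = (0.83184, 0.27017, 1.00000)
Requested entry of v3: 633/2343 = 0.2702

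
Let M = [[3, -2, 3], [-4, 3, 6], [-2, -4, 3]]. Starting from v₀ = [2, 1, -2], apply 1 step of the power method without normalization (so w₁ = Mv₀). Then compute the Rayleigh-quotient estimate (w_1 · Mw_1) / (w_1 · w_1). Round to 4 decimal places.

w1 = Mv₀ = (3·2 + (-2)·1 + 3·(-2); (-4)·2 + 3·1 + 6·(-2); (-2)·2 + (-4)·1 + 3·(-2)) = (-2, -17, -14)
Mw1 = (-14, -127, 30)
w1·Mw1 = (-2)·(-14) + (-17)·(-127) + (-14)·30 = 1767; w1·w1 = (-2)·(-2) + (-17)·(-17) + (-14)·(-14) = 489
λ ≈ 1767/489 = 3.6135

λ ≈ 3.6135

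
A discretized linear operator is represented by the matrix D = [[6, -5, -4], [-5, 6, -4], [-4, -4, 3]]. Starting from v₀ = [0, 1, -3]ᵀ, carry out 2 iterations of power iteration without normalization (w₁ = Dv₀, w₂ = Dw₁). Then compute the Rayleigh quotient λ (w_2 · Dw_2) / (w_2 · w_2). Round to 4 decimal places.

λ ≈ 8.3021

w1 = Dv₀ = (6·0 + (-5)·1 + (-4)·(-3); (-5)·0 + 6·1 + (-4)·(-3); (-4)·0 + (-4)·1 + 3·(-3)) = (7, 18, -13)
w2 = Dw1 = (6·7 + (-5)·18 + (-4)·(-13); (-5)·7 + 6·18 + (-4)·(-13); (-4)·7 + (-4)·18 + 3·(-13)) = (4, 125, -139)
Dw2 = (-45, 1286, -933)
w2·Dw2 = 4·(-45) + 125·1286 + (-139)·(-933) = 290257; w2·w2 = 4·4 + 125·125 + (-139)·(-139) = 34962
λ ≈ 290257/34962 = 8.3021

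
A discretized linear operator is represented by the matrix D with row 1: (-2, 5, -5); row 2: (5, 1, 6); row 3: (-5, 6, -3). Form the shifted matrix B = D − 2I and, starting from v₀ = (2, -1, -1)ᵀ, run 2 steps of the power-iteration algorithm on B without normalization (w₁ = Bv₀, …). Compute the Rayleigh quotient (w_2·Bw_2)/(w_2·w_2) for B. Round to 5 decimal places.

-14.11316

B = D − 2I has rows (-4, 5, -5); (5, -1, 6); (-5, 6, -5)
w1 = Bv₀ = ((-4)·2 + 5·(-1) + (-5)·(-1); 5·2 + (-1)·(-1) + 6·(-1); (-5)·2 + 6·(-1) + (-5)·(-1)) = (-8, 5, -11)
w2 = Bw1 = ((-4)·(-8) + 5·5 + (-5)·(-11); 5·(-8) + (-1)·5 + 6·(-11); (-5)·(-8) + 6·5 + (-5)·(-11)) = (112, -111, 125)
Bw2 = (-1628, 1421, -1851)
w2·Bw2 = -571442; w2·w2 = 40490; μ ≈ -571442/40490 = -14.11316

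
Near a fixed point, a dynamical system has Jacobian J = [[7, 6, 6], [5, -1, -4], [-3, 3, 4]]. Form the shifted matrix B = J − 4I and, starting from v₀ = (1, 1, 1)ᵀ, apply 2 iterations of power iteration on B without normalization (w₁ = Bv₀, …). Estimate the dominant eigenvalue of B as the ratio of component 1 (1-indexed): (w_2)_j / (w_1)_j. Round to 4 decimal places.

μ ≈ 1.4000

B = J − 4I has rows (3, 6, 6); (5, -5, -4); (-3, 3, 0)
w1 = Bv₀ = (3·1 + 6·1 + 6·1; 5·1 + (-5)·1 + (-4)·1; (-3)·1 + 3·1 + 0·1) = (15, -4, 0)
w2 = Bw1 = (3·15 + 6·(-4) + 6·0; 5·15 + (-5)·(-4) + (-4)·0; (-3)·15 + 3·(-4) + 0·0) = (21, 95, -57)
Ratio: 21/15 = 1.4000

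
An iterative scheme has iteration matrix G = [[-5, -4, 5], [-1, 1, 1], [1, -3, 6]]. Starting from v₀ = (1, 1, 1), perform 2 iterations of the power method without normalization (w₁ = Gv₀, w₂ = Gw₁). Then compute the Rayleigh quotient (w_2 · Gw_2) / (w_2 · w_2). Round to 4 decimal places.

w1 = Gv₀ = ((-5)·1 + (-4)·1 + 5·1; (-1)·1 + 1·1 + 1·1; 1·1 + (-3)·1 + 6·1) = (-4, 1, 4)
w2 = Gw1 = ((-5)·(-4) + (-4)·1 + 5·4; (-1)·(-4) + 1·1 + 1·4; 1·(-4) + (-3)·1 + 6·4) = (36, 9, 17)
Gw2 = (-131, -10, 111)
w2·Gw2 = 36·(-131) + 9·(-10) + 17·111 = -2919; w2·w2 = 36·36 + 9·9 + 17·17 = 1666
λ ≈ -2919/1666 = -1.7521

λ ≈ -1.7521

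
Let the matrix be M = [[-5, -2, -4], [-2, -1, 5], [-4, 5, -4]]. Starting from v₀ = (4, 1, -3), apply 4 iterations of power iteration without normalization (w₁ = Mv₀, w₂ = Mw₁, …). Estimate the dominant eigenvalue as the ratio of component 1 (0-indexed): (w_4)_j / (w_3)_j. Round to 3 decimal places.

w1 = Mv₀ = ((-5)·4 + (-2)·1 + (-4)·(-3); (-2)·4 + (-1)·1 + 5·(-3); (-4)·4 + 5·1 + (-4)·(-3)) = (-10, -24, 1)
w2 = Mw1 = ((-5)·(-10) + (-2)·(-24) + (-4)·1; (-2)·(-10) + (-1)·(-24) + 5·1; (-4)·(-10) + 5·(-24) + (-4)·1) = (94, 49, -84)
w3 = Mw2 = (-232, -657, 205)
w4 = Mw3 = (1654, 2146, -3177)
Ratio at component: 2146 / -657 = -3.266

λ ≈ -3.266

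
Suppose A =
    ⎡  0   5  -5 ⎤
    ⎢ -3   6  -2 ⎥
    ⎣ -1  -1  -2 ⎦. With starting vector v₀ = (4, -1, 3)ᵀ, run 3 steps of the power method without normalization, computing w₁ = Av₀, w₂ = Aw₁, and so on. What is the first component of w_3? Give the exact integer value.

w1 = Av₀ = (0·4 + 5·(-1) + (-5)·3; (-3)·4 + 6·(-1) + (-2)·3; (-1)·4 + (-1)·(-1) + (-2)·3) = (-20, -24, -9)
w2 = Aw1 = (0·(-20) + 5·(-24) + (-5)·(-9); (-3)·(-20) + 6·(-24) + (-2)·(-9); (-1)·(-20) + (-1)·(-24) + (-2)·(-9)) = (-75, -66, 62)
w3 = Aw2 = (-640, -295, 17)
The requested component of w3 is -640.

-640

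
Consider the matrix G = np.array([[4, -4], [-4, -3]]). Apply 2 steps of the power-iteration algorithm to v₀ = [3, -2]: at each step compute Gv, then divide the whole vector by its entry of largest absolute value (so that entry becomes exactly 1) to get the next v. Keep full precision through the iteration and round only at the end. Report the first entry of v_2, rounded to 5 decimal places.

1.00000

Gv0 = (20.000000, -6.000000); divide by 20.000000 → v1 = (1.000000, -0.300000)
Gv1 = (5.200000, -3.100000); divide by 5.200000 → v2 = (1.000000, -0.596154)
Requested entry of v2: 104/104 = 1.00000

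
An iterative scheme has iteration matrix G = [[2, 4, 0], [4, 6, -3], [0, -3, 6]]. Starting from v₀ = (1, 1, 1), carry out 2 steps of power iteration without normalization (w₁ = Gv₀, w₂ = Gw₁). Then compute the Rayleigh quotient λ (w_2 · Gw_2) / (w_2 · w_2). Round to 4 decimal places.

8.6484

w1 = Gv₀ = (2·1 + 4·1 + 0·1; 4·1 + 6·1 + (-3)·1; 0·1 + (-3)·1 + 6·1) = (6, 7, 3)
w2 = Gw1 = (2·6 + 4·7 + 0·3; 4·6 + 6·7 + (-3)·3; 0·6 + (-3)·7 + 6·3) = (40, 57, -3)
Gw2 = (308, 511, -189)
w2·Gw2 = 40·308 + 57·511 + (-3)·(-189) = 42014; w2·w2 = 40·40 + 57·57 + (-3)·(-3) = 4858
λ ≈ 42014/4858 = 8.6484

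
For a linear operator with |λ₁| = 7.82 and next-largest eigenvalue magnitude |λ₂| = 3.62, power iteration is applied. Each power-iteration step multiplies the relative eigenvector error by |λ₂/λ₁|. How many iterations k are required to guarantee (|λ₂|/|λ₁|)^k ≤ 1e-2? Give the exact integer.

|λ₂/λ₁| = 3.62/7.82 = 0.46292
Need k ≥ ln(1e-2) / ln(0.46292) = -4.6052 / -0.7702 ≈ 5.979
Smallest integer k satisfying the bound: 6

6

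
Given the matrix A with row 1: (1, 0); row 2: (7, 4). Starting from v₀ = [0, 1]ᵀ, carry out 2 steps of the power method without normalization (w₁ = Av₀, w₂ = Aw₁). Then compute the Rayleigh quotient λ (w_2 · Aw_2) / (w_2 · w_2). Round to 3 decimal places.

w1 = Av₀ = (1·0 + 0·1; 7·0 + 4·1) = (0, 4)
w2 = Aw1 = (1·0 + 0·4; 7·0 + 4·4) = (0, 16)
Aw2 = (0, 64)
w2·Aw2 = 0·0 + 16·64 = 1024; w2·w2 = 0·0 + 16·16 = 256
λ ≈ 1024/256 = 4.000

4.000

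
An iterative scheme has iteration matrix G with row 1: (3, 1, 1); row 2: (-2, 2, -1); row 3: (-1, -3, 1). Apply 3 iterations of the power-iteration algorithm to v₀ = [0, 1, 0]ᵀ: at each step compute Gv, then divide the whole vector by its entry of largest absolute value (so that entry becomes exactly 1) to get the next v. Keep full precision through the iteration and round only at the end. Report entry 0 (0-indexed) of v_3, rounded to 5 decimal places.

Gv0 = (1.000000, 2.000000, -3.000000); divide by -3.000000 → v1 = (-0.333333, -0.666667, 1.000000)
Gv1 = (-0.666667, -1.666667, 3.333333); divide by 3.333333 → v2 = (-0.200000, -0.500000, 1.000000)
Gv2 = (-0.100000, -1.600000, 2.700000); divide by 2.700000 → v3 = (-0.037037, -0.592593, 1.000000)
Requested entry of v3: 1/-27 = -0.03704

-0.03704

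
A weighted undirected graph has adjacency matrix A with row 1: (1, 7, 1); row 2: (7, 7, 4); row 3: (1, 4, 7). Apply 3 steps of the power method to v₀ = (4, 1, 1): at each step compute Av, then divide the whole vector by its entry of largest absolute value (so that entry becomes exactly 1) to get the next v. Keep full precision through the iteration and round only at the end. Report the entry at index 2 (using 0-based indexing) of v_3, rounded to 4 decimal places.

Av0 = (12.00000, 39.00000, 15.00000); divide by 39.00000 → v1 = (0.30769, 1.00000, 0.38462)
Av1 = (7.69231, 10.69231, 7.00000); divide by 10.69231 → v2 = (0.71942, 1.00000, 0.65468)
Av2 = (8.37410, 14.65468, 9.30216); divide by 14.65468 → v3 = (0.57143, 1.00000, 0.63476)
Requested entry of v3: 3879/6111 = 0.6348

0.6348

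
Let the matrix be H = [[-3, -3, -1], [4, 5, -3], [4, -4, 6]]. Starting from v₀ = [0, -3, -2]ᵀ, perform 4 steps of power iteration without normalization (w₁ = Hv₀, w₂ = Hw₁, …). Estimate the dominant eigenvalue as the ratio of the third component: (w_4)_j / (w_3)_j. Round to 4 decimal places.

w1 = Hv₀ = ((-3)·0 + (-3)·(-3) + (-1)·(-2); 4·0 + 5·(-3) + (-3)·(-2); 4·0 + (-4)·(-3) + 6·(-2)) = (11, -9, 0)
w2 = Hw1 = ((-3)·11 + (-3)·(-9) + (-1)·0; 4·11 + 5·(-9) + (-3)·0; 4·11 + (-4)·(-9) + 6·0) = (-6, -1, 80)
w3 = Hw2 = (-59, -269, 460)
w4 = Hw3 = (524, -2961, 3600)
Ratio at component: 3600 / 460 = 7.8261

7.8261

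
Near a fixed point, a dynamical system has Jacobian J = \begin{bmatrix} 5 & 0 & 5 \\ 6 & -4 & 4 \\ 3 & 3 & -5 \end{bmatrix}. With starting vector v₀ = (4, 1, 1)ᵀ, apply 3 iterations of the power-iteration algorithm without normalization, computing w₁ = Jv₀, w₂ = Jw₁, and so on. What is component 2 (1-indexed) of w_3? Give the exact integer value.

1062

w1 = Jv₀ = (5·4 + 0·1 + 5·1; 6·4 + (-4)·1 + 4·1; 3·4 + 3·1 + (-5)·1) = (25, 24, 10)
w2 = Jw1 = (5·25 + 0·24 + 5·10; 6·25 + (-4)·24 + 4·10; 3·25 + 3·24 + (-5)·10) = (175, 94, 97)
w3 = Jw2 = (1360, 1062, 322)
The requested component of w3 is 1062.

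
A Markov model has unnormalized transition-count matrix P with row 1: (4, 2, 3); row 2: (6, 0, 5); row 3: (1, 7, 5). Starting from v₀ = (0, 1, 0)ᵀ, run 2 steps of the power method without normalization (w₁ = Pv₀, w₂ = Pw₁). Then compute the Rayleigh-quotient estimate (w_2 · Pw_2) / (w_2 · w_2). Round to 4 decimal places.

w1 = Pv₀ = (2, 0, 7)
w2 = Pw1 = (29, 47, 37)
Pw2 = (321, 359, 543)
w2·Pw2 = 29·321 + 47·359 + 37·543 = 46273; w2·w2 = 29·29 + 47·47 + 37·37 = 4419
λ ≈ 46273/4419 = 10.4714

λ ≈ 10.4714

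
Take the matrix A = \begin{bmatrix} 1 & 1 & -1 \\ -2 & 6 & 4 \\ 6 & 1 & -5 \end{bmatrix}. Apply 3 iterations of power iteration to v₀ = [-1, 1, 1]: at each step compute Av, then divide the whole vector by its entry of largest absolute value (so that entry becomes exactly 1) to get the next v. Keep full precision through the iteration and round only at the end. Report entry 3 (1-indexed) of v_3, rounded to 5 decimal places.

Av0 = (-1.000000, 12.000000, -10.000000); divide by 12.000000 → v1 = (-0.083333, 1.000000, -0.833333)
Av1 = (1.750000, 2.833333, 4.666667); divide by 4.666667 → v2 = (0.375000, 0.607143, 1.000000)
Av2 = (-0.017857, 6.892857, -2.142857); divide by 6.892857 → v3 = (-0.002591, 1.000000, -0.310881)
Requested entry of v3: -120/386 = -0.31088

-0.31088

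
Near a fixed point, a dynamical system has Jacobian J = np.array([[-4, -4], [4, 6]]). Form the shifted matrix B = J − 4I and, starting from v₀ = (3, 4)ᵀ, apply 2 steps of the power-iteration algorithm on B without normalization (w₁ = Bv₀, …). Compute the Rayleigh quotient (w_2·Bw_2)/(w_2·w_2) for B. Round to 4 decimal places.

B = J − 4I has rows (-8, -4); (4, 2)
w1 = Bv₀ = (-40, 20)
w2 = Bw1 = (240, -120)
Bw2 = (-1440, 720)
w2·Bw2 = -432000; w2·w2 = 72000; μ ≈ -432000/72000 = -6.0000

-6.0000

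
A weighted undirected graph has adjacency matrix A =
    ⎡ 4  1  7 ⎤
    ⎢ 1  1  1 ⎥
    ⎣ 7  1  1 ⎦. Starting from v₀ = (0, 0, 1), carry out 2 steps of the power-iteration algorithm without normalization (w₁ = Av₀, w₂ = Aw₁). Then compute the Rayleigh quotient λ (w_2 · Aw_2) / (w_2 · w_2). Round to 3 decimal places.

w1 = Av₀ = (7, 1, 1)
w2 = Aw1 = (36, 9, 51)
Aw2 = (510, 96, 312)
w2·Aw2 = 36·510 + 9·96 + 51·312 = 35136; w2·w2 = 36·36 + 9·9 + 51·51 = 3978
λ ≈ 35136/3978 = 8.833

8.833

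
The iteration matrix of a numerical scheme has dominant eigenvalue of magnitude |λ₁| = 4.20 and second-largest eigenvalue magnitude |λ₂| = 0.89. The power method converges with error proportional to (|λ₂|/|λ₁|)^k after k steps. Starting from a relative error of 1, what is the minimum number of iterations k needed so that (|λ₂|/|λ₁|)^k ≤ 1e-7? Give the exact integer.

|λ₂/λ₁| = 0.89/4.20 = 0.21190
Need k ≥ ln(1e-7) / ln(0.21190) = -16.1181 / -1.5516 ≈ 10.388
Smallest integer k satisfying the bound: 11

11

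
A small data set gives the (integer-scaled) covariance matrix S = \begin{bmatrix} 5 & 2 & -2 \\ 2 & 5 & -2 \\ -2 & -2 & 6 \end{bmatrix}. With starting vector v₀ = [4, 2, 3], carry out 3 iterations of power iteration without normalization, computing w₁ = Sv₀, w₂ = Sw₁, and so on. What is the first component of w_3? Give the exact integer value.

w1 = Sv₀ = (5·4 + 2·2 + (-2)·3; 2·4 + 5·2 + (-2)·3; (-2)·4 + (-2)·2 + 6·3) = (18, 12, 6)
w2 = Sw1 = (5·18 + 2·12 + (-2)·6; 2·18 + 5·12 + (-2)·6; (-2)·18 + (-2)·12 + 6·6) = (102, 84, -24)
w3 = Sw2 = (726, 672, -516)
The requested component of w3 is 726.

726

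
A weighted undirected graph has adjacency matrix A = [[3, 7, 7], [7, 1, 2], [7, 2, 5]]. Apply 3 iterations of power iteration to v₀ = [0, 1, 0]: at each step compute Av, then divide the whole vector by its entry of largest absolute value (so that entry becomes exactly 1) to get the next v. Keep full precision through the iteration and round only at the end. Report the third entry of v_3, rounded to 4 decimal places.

Av0 = (7.00000, 1.00000, 2.00000); divide by 7.00000 → v1 = (1.00000, 0.14286, 0.28571)
Av1 = (6.00000, 7.71429, 8.71429); divide by 8.71429 → v2 = (0.68852, 0.88525, 1.00000)
Av2 = (15.26230, 7.70492, 11.59016); divide by 15.26230 → v3 = (1.00000, 0.50483, 0.75940)
Requested entry of v3: 707/931 = 0.7594

0.7594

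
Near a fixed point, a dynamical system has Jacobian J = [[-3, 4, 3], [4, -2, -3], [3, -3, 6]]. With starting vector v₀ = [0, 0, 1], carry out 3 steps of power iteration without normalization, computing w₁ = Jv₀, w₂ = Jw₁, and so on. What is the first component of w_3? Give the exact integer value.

w1 = Jv₀ = ((-3)·0 + 4·0 + 3·1; 4·0 + (-2)·0 + (-3)·1; 3·0 + (-3)·0 + 6·1) = (3, -3, 6)
w2 = Jw1 = ((-3)·3 + 4·(-3) + 3·6; 4·3 + (-2)·(-3) + (-3)·6; 3·3 + (-3)·(-3) + 6·6) = (-3, 0, 54)
w3 = Jw2 = (171, -174, 315)
The requested component of w3 is 171.

171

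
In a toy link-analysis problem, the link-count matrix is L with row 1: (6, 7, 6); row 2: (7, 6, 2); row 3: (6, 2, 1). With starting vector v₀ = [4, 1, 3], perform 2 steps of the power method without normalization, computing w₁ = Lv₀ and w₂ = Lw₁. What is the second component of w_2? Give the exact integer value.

w1 = Lv₀ = (49, 40, 29)
w2 = Lw1 = (748, 641, 403)
The requested component of w2 is 641.

641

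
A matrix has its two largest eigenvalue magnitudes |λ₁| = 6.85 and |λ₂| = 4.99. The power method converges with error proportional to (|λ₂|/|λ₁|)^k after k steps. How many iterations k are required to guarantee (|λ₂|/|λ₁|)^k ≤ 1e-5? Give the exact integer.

|λ₂/λ₁| = 4.99/6.85 = 0.72847
Need k ≥ ln(1e-5) / ln(0.72847) = -11.5129 / -0.3168 ≈ 36.340
Smallest integer k satisfying the bound: 37

37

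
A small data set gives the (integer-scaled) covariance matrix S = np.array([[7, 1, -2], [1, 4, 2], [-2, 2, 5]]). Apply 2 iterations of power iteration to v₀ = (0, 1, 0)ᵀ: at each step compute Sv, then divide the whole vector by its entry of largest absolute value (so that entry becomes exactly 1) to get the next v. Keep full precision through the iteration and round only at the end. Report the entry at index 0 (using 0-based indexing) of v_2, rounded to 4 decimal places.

Sv0 = (1.00000, 4.00000, 2.00000); divide by 4.00000 → v1 = (0.25000, 1.00000, 0.50000)
Sv1 = (1.75000, 5.25000, 4.00000); divide by 5.25000 → v2 = (0.33333, 1.00000, 0.76190)
Requested entry of v2: 7/21 = 0.3333

0.3333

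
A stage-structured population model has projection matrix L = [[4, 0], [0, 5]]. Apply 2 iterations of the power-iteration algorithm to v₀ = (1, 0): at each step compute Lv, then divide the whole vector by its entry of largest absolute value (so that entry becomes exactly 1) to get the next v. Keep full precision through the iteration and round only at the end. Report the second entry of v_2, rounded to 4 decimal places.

0.0000

Lv0 = (4.00000, 0.00000); divide by 4.00000 → v1 = (1.00000, 0.00000)
Lv1 = (4.00000, 0.00000); divide by 4.00000 → v2 = (1.00000, 0.00000)
Requested entry of v2: 0/16 = 0.0000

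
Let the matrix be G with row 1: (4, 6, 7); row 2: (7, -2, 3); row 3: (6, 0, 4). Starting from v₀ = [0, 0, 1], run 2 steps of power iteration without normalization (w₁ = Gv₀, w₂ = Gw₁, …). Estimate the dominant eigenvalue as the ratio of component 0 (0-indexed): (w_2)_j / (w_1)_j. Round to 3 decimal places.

w1 = Gv₀ = (7, 3, 4)
w2 = Gw1 = (74, 55, 58)
Ratio at component: 74 / 7 = 10.571

10.571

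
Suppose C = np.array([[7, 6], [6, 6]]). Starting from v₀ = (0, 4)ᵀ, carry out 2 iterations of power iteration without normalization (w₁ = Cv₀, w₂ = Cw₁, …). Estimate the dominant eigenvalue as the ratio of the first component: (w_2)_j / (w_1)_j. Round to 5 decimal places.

w1 = Cv₀ = (7·0 + 6·4; 6·0 + 6·4) = (24, 24)
w2 = Cw1 = (7·24 + 6·24; 6·24 + 6·24) = (312, 288)
Ratio at component: 312 / 24 = 13.00000

13.00000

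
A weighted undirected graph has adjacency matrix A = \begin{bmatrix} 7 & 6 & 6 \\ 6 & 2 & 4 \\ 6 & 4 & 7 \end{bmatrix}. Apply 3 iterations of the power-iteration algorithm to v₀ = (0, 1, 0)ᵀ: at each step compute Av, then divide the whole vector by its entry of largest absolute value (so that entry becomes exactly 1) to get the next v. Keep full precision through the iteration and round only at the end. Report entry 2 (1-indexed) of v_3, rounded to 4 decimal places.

Av0 = (6.00000, 2.00000, 4.00000); divide by 6.00000 → v1 = (1.00000, 0.33333, 0.66667)
Av1 = (13.00000, 9.33333, 12.00000); divide by 13.00000 → v2 = (1.00000, 0.71795, 0.92308)
Av2 = (16.84615, 11.12821, 15.33333); divide by 16.84615 → v3 = (1.00000, 0.66058, 0.91020)
Requested entry of v3: 868/1314 = 0.6606

0.6606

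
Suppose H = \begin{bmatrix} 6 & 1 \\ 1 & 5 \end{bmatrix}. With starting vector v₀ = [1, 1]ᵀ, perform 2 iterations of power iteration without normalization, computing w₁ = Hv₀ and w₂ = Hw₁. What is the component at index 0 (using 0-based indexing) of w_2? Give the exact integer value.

w1 = Hv₀ = (6·1 + 1·1; 1·1 + 5·1) = (7, 6)
w2 = Hw1 = (6·7 + 1·6; 1·7 + 5·6) = (48, 37)
The requested component of w2 is 48.

48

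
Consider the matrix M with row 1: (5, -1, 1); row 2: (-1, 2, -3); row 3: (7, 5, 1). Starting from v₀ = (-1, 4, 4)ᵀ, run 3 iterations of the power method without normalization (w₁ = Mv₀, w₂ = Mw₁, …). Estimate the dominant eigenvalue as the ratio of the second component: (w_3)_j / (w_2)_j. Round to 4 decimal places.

w1 = Mv₀ = (-5, -3, 17)
w2 = Mw1 = (-5, -52, -33)
w3 = Mw2 = (-6, 0, -328)
Ratio at component: 0 / -52 = 0.0000

λ ≈ 0.0000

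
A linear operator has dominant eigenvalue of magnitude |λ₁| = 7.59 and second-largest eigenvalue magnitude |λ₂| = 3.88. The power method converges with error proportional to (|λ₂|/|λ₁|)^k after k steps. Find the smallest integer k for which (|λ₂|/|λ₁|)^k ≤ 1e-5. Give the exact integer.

|λ₂/λ₁| = 3.88/7.59 = 0.51120
Need k ≥ ln(1e-5) / ln(0.51120) = -11.5129 / -0.6710 ≈ 17.158
Smallest integer k satisfying the bound: 18

18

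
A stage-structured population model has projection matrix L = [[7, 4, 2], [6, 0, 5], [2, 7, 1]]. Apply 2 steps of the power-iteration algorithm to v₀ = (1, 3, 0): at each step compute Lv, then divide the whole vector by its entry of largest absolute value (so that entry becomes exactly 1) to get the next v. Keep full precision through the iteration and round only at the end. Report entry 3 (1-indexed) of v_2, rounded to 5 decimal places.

Lv0 = (19.000000, 6.000000, 23.000000); divide by 23.000000 → v1 = (0.826087, 0.260870, 1.000000)
Lv1 = (8.826087, 9.956522, 4.478261); divide by 9.956522 → v2 = (0.886463, 1.000000, 0.449782)
Requested entry of v2: 103/229 = 0.44978

0.44978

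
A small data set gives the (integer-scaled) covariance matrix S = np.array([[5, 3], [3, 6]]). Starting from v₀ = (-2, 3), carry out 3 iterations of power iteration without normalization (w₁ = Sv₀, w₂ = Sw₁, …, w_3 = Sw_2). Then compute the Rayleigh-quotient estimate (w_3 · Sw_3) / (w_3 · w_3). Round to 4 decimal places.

8.4998

w1 = Sv₀ = (-1, 12)
w2 = Sw1 = (31, 69)
w3 = Sw2 = (362, 507)
Sw3 = (3331, 4128)
w3·Sw3 = 362·3331 + 507·4128 = 3298718; w3·w3 = 362·362 + 507·507 = 388093
λ ≈ 3298718/388093 = 8.4998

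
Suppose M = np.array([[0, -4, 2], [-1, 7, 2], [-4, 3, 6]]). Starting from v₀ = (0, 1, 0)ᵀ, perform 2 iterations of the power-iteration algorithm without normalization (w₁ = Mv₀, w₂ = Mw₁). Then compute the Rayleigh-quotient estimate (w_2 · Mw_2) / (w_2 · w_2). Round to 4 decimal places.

w1 = Mv₀ = (-4, 7, 3)
w2 = Mw1 = (-22, 59, 55)
Mw2 = (-126, 545, 595)
w2·Mw2 = (-22)·(-126) + 59·545 + 55·595 = 67652; w2·w2 = (-22)·(-22) + 59·59 + 55·55 = 6990
λ ≈ 67652/6990 = 9.6784

λ ≈ 9.6784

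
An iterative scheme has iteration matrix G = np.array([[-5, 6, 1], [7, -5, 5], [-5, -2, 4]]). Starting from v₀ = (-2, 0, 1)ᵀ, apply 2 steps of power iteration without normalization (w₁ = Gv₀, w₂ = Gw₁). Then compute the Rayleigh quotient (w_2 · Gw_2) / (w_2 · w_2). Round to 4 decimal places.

-9.6639

w1 = Gv₀ = (11, -9, 14)
w2 = Gw1 = (-95, 192, 19)
Gw2 = (1646, -1530, 167)
w2·Gw2 = (-95)·1646 + 192·(-1530) + 19·167 = -446957; w2·w2 = (-95)·(-95) + 192·192 + 19·19 = 46250
λ ≈ -446957/46250 = -9.6639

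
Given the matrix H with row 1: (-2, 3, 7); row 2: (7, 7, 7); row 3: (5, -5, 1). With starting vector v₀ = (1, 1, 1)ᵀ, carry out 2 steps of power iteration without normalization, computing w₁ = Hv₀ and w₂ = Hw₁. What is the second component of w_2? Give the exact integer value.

w1 = Hv₀ = ((-2)·1 + 3·1 + 7·1; 7·1 + 7·1 + 7·1; 5·1 + (-5)·1 + 1·1) = (8, 21, 1)
w2 = Hw1 = ((-2)·8 + 3·21 + 7·1; 7·8 + 7·21 + 7·1; 5·8 + (-5)·21 + 1·1) = (54, 210, -64)
The requested component of w2 is 210.

210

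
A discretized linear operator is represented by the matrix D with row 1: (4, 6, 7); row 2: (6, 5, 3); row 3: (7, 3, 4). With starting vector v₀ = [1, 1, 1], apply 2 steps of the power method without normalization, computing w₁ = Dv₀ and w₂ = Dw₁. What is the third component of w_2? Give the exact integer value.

217

w1 = Dv₀ = (4·1 + 6·1 + 7·1; 6·1 + 5·1 + 3·1; 7·1 + 3·1 + 4·1) = (17, 14, 14)
w2 = Dw1 = (4·17 + 6·14 + 7·14; 6·17 + 5·14 + 3·14; 7·17 + 3·14 + 4·14) = (250, 214, 217)
The requested component of w2 is 217.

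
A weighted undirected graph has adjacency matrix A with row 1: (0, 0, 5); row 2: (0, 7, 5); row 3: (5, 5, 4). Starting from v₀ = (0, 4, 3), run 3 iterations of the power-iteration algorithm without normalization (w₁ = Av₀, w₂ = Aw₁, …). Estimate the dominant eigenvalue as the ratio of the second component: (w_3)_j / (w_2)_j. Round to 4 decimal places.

w1 = Av₀ = (15, 43, 32)
w2 = Aw1 = (160, 461, 418)
w3 = Aw2 = (2090, 5317, 4777)
Ratio at component: 5317 / 461 = 11.5336

11.5336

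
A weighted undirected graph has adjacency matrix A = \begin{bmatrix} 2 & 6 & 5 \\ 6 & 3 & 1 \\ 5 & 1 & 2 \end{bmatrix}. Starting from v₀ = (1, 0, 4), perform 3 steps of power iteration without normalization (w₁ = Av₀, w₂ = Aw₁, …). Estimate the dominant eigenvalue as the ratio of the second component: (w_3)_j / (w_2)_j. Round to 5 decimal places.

w1 = Av₀ = (2·1 + 6·0 + 5·4; 6·1 + 3·0 + 1·4; 5·1 + 1·0 + 2·4) = (22, 10, 13)
w2 = Aw1 = (2·22 + 6·10 + 5·13; 6·22 + 3·10 + 1·13; 5·22 + 1·10 + 2·13) = (169, 175, 146)
w3 = Aw2 = (2118, 1685, 1312)
Ratio at component: 1685 / 175 = 9.62857

9.62857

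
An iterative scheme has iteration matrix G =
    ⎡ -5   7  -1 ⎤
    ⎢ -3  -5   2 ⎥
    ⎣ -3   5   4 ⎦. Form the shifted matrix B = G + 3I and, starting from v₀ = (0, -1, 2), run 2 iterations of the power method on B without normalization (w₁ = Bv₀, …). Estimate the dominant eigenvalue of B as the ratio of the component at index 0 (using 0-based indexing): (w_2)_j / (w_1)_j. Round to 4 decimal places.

B = G + 3I has rows (-2, 7, -1); (-3, -2, 2); (-3, 5, 7)
w1 = Bv₀ = (-9, 6, 9)
w2 = Bw1 = (51, 33, 120)
Ratio: 51/-9 = -5.6667

-5.6667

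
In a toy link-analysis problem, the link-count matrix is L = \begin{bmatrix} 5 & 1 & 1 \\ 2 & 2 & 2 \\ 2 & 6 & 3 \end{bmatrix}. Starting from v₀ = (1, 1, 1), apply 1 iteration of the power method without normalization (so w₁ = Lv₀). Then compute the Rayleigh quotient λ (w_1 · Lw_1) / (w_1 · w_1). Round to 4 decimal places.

w1 = Lv₀ = (5·1 + 1·1 + 1·1; 2·1 + 2·1 + 2·1; 2·1 + 6·1 + 3·1) = (7, 6, 11)
Lw1 = (52, 48, 83)
w1·Lw1 = 7·52 + 6·48 + 11·83 = 1565; w1·w1 = 7·7 + 6·6 + 11·11 = 206
λ ≈ 1565/206 = 7.5971

λ ≈ 7.5971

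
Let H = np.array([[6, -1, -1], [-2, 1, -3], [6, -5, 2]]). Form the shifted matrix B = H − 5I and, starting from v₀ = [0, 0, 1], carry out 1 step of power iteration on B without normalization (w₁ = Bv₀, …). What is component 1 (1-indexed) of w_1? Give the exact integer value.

B = H − 5I has rows (1, -1, -1); (-2, -4, -3); (6, -5, -3)
w1 = Bv₀ = (1·0 + (-1)·0 + (-1)·1; (-2)·0 + (-4)·0 + (-3)·1; 6·0 + (-5)·0 + (-3)·1) = (-1, -3, -3)
Requested component of w1: -1

-1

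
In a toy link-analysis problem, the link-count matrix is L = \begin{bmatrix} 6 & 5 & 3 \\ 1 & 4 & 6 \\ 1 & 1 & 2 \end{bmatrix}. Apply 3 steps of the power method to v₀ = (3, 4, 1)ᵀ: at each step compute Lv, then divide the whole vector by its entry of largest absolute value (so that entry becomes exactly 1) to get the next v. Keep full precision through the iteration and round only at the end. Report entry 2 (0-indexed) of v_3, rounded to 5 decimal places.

Lv0 = (41.000000, 25.000000, 9.000000); divide by 41.000000 → v1 = (1.000000, 0.609756, 0.219512)
Lv1 = (9.707317, 4.756098, 2.048780); divide by 9.707317 → v2 = (1.000000, 0.489950, 0.211055)
Lv2 = (9.082915, 4.226131, 1.912060); divide by 9.082915 → v3 = (1.000000, 0.465284, 0.210512)
Requested entry of v3: 761/3615 = 0.21051

0.21051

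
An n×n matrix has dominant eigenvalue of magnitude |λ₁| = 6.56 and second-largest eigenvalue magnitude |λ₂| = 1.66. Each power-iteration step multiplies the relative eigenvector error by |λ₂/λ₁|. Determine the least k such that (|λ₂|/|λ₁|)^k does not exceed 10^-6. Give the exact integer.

|λ₂/λ₁| = 1.66/6.56 = 0.25305
Need k ≥ ln(10^-6) / ln(0.25305) = -13.8155 / -1.3742 ≈ 10.054
Smallest integer k satisfying the bound: 11

11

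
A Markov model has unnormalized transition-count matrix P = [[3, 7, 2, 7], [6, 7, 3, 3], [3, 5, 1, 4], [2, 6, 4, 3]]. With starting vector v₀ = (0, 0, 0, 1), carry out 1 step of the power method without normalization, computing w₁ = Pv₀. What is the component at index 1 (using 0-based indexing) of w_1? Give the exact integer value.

3

w1 = Pv₀ = (3·0 + 7·0 + 2·0 + 7·1; 6·0 + 7·0 + 3·0 + 3·1; 3·0 + 5·0 + 1·0 + 4·1; 2·0 + 6·0 + 4·0 + 3·1) = (7, 3, 4, 3)
The requested component of w1 is 3.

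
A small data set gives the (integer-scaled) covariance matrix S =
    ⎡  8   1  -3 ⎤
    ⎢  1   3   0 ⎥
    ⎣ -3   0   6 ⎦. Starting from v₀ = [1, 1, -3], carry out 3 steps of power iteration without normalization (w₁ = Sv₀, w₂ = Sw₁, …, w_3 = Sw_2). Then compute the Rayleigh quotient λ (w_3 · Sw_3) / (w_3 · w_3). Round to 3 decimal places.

w1 = Sv₀ = (18, 4, -21)
w2 = Sw1 = (211, 30, -180)
w3 = Sw2 = (2258, 301, -1713)
Sw3 = (23504, 3161, -17052)
w3·Sw3 = 2258·23504 + 301·3161 + (-1713)·(-17052) = 83233569; w3·w3 = 2258·2258 + 301·301 + (-1713)·(-1713) = 8123534
λ ≈ 83233569/8123534 = 10.246

10.246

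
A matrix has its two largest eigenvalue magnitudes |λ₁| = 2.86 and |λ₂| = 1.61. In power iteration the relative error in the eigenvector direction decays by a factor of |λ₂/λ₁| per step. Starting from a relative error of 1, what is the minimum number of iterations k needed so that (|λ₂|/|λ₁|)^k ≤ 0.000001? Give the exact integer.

25

|λ₂/λ₁| = 1.61/2.86 = 0.56294
Need k ≥ ln(0.000001) / ln(0.56294) = -13.8155 / -0.5746 ≈ 24.044
Smallest integer k satisfying the bound: 25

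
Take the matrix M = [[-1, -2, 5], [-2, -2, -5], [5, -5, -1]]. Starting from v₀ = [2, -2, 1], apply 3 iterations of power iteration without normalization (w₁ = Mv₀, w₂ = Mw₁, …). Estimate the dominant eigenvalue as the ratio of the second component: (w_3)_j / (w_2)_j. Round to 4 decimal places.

w1 = Mv₀ = ((-1)·2 + (-2)·(-2) + 5·1; (-2)·2 + (-2)·(-2) + (-5)·1; 5·2 + (-5)·(-2) + (-1)·1) = (7, -5, 19)
w2 = Mw1 = ((-1)·7 + (-2)·(-5) + 5·19; (-2)·7 + (-2)·(-5) + (-5)·19; 5·7 + (-5)·(-5) + (-1)·19) = (98, -99, 41)
w3 = Mw2 = (305, -203, 944)
Ratio at component: -203 / -99 = 2.0505

2.0505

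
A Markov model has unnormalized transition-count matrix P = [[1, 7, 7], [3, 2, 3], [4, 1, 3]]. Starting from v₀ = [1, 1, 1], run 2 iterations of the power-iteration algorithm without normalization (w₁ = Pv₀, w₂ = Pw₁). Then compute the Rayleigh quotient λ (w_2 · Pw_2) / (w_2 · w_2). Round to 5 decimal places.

10.17427

w1 = Pv₀ = (1·1 + 7·1 + 7·1; 3·1 + 2·1 + 3·1; 4·1 + 1·1 + 3·1) = (15, 8, 8)
w2 = Pw1 = (1·15 + 7·8 + 7·8; 3·15 + 2·8 + 3·8; 4·15 + 1·8 + 3·8) = (127, 85, 92)
Pw2 = (1366, 827, 869)
w2·Pw2 = 127·1366 + 85·827 + 92·869 = 323725; w2·w2 = 127·127 + 85·85 + 92·92 = 31818
λ ≈ 323725/31818 = 10.17427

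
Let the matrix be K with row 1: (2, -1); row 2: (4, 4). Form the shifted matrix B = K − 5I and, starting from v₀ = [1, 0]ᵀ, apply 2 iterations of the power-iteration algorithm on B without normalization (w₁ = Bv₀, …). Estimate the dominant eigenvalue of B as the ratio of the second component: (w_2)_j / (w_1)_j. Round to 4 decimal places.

B = K − 5I has rows (-3, -1); (4, -1)
w1 = Bv₀ = (-3, 4)
w2 = Bw1 = (5, -16)
Ratio: -16/4 = -4.0000

μ ≈ -4.0000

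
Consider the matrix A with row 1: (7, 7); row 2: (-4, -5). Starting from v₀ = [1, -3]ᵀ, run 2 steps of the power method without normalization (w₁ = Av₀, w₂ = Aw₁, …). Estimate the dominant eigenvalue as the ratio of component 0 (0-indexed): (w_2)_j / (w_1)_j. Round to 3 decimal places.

w1 = Av₀ = (7·1 + 7·(-3); (-4)·1 + (-5)·(-3)) = (-14, 11)
w2 = Aw1 = (7·(-14) + 7·11; (-4)·(-14) + (-5)·11) = (-21, 1)
Ratio at component: -21 / -14 = 1.500

1.500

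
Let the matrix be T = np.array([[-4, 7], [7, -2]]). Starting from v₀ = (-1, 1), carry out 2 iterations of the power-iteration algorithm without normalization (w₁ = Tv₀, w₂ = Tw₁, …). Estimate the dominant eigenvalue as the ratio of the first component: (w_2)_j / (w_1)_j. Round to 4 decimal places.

-9.7273

w1 = Tv₀ = ((-4)·(-1) + 7·1; 7·(-1) + (-2)·1) = (11, -9)
w2 = Tw1 = ((-4)·11 + 7·(-9); 7·11 + (-2)·(-9)) = (-107, 95)
Ratio at component: -107 / 11 = -9.7273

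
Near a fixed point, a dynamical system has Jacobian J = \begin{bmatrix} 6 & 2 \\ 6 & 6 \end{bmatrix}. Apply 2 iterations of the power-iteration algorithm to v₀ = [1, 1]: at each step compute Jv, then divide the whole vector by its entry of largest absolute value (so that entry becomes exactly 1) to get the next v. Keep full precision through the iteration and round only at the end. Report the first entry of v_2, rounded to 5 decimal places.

Jv0 = (8.000000, 12.000000); divide by 12.000000 → v1 = (0.666667, 1.000000)
Jv1 = (6.000000, 10.000000); divide by 10.000000 → v2 = (0.600000, 1.000000)
Requested entry of v2: 72/120 = 0.60000

0.60000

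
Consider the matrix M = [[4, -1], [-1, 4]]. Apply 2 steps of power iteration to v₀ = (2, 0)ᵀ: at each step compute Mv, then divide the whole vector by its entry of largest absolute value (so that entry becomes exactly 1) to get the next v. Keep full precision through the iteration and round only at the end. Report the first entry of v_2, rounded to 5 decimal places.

Mv0 = (8.000000, -2.000000); divide by 8.000000 → v1 = (1.000000, -0.250000)
Mv1 = (4.250000, -2.000000); divide by 4.250000 → v2 = (1.000000, -0.470588)
Requested entry of v2: 34/34 = 1.00000

1.00000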